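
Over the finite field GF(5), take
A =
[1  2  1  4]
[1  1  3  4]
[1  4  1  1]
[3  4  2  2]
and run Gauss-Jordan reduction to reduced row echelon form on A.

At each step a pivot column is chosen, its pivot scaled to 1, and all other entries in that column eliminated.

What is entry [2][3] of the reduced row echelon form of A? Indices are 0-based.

[1] R0 /= 1  ⇒  (1, 2, 1, 4)
     R1 -= 1·R0  ⇒  (0, 4, 2, 0)
     R2 -= 1·R0  ⇒  (0, 2, 0, 2)
     R3 -= 3·R0  ⇒  (0, 3, 4, 0)
[2] R1 /= 4  ⇒  (0, 1, 3, 0)
     R0 -= 2·R1  ⇒  (1, 0, 0, 4)
     R2 -= 2·R1  ⇒  (0, 0, 4, 2)
     R3 -= 3·R1  ⇒  (0, 0, 0, 0)
[3] R2 /= 4  ⇒  (0, 0, 1, 3)
     R1 -= 3·R2  ⇒  (0, 1, 0, 1)
column 3 empty below row 3

M[2][3] = 3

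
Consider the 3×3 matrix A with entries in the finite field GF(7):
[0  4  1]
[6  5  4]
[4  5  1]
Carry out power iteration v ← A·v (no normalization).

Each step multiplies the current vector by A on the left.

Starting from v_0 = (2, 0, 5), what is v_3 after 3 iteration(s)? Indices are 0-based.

v_3 = (6, 0, 0)

v_0 = (2, 0, 5).
v_1 = A·v_0 = (5, 4, 6).
v_2 = A·v_1 = (1, 4, 4).
v_3 = A·v_2 = (6, 0, 0).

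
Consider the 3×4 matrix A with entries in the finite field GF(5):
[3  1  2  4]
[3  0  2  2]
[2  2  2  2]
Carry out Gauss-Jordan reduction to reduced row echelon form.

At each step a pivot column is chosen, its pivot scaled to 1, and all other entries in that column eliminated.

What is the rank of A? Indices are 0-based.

rank = 3

step 1: normalize row 0 (÷3) = (1, 2, 4, 3)
  row 1: subtract 3×row0 = (0, 4, 0, 3)
  row 2: subtract 2×row0 = (0, 3, 4, 1)
step 2: normalize row 1 (÷4) = (0, 1, 0, 2)
  row 0: subtract 2×row1 = (1, 0, 4, 4)
  row 2: subtract 3×row1 = (0, 0, 4, 0)
step 3: normalize row 2 (÷4) = (0, 0, 1, 0)
  row 0: subtract 4×row2 = (1, 0, 0, 4)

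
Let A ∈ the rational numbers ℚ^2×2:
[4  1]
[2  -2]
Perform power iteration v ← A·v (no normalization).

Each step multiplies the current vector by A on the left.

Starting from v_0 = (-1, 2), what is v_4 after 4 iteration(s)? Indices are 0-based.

v_4 = (-236, -8)

v_0 = (-1, 2).
v_1 = A·v_0 = (-2, -6).
v_2 = A·v_1 = (-14, 8).
v_3 = A·v_2 = (-48, -44).
v_4 = A·v_3 = (-236, -8).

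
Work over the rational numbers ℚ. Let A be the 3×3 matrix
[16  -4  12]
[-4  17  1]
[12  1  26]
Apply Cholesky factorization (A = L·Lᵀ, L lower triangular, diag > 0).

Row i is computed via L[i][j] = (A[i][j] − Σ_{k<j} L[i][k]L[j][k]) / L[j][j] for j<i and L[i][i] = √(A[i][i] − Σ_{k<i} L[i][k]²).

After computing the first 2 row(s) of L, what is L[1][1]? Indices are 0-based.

Step 1: L[0][0] = √(16) = 4.
  L[1][0] = (-4) / L[0][0] = -1.
Step 2: L[1][1] = √(16) = 4.

L[1][1] = 4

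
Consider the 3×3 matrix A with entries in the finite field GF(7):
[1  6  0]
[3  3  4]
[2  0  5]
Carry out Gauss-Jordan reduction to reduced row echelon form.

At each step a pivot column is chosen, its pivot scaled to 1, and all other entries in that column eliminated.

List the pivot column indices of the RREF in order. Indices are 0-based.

pivot columns: 0, 1, 2

step 1: normalize row 0 (÷1) = (1, 6, 0)
  row 1: subtract 3×row0 = (0, 6, 4)
  row 2: subtract 2×row0 = (0, 2, 5)
step 2: normalize row 1 (÷6) = (0, 1, 3)
  row 0: subtract 6×row1 = (1, 0, 3)
  row 2: subtract 2×row1 = (0, 0, 6)
step 3: normalize row 2 (÷6) = (0, 0, 1)
  row 0: subtract 3×row2 = (1, 0, 0)
  row 1: subtract 3×row2 = (0, 1, 0)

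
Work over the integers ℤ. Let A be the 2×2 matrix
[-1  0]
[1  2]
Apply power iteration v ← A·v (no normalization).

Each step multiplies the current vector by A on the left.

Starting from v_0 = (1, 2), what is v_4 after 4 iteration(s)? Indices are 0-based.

v_0 = (1, 2).
v_1 = A·v_0 = (-1, 5).
v_2 = A·v_1 = (1, 9).
v_3 = A·v_2 = (-1, 19).
v_4 = A·v_3 = (1, 37).

v_4 = (1, 37)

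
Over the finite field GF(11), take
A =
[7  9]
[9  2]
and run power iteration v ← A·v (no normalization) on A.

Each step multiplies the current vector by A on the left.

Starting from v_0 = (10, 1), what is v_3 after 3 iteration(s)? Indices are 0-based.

v_0 = (10, 1).
v_1 = A·v_0 = (2, 4).
v_2 = A·v_1 = (6, 4).
v_3 = A·v_2 = (1, 7).

v_3 = (1, 7)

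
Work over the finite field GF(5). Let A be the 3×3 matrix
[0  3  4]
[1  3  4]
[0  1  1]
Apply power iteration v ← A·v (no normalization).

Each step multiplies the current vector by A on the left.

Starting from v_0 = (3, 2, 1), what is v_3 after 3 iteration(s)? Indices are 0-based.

v_3 = (2, 3, 2)

v_0 = (3, 2, 1).
v_1 = A·v_0 = (0, 3, 3).
v_2 = A·v_1 = (1, 1, 1).
v_3 = A·v_2 = (2, 3, 2).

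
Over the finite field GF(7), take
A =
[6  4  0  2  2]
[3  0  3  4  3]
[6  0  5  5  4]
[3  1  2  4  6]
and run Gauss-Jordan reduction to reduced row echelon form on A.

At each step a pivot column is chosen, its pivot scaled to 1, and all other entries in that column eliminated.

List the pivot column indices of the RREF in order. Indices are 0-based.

[1] R0 /= 6  ⇒  (1, 3, 0, 5, 5)
     R1 -= 3·R0  ⇒  (0, 5, 3, 3, 2)
     R2 -= 6·R0  ⇒  (0, 3, 5, 3, 2)
     R3 -= 3·R0  ⇒  (0, 6, 2, 3, 5)
[2] R1 /= 5  ⇒  (0, 1, 2, 2, 6)
     R0 -= 3·R1  ⇒  (1, 0, 1, 6, 1)
     R2 -= 3·R1  ⇒  (0, 0, 6, 4, 5)
     R3 -= 6·R1  ⇒  (0, 0, 4, 5, 4)
[3] R2 /= 6  ⇒  (0, 0, 1, 3, 2)
     R0 -= 1·R2  ⇒  (1, 0, 0, 3, 6)
     R1 -= 2·R2  ⇒  (0, 1, 0, 3, 2)
     R3 -= 4·R2  ⇒  (0, 0, 0, 0, 3)
column 3 empty below row 3
[4] R3 /= 3  ⇒  (0, 0, 0, 0, 1)
     R0 -= 6·R3  ⇒  (1, 0, 0, 3, 0)
     R1 -= 2·R3  ⇒  (0, 1, 0, 3, 0)
     R2 -= 2·R3  ⇒  (0, 0, 1, 3, 0)

pivot columns: 0, 1, 2, 4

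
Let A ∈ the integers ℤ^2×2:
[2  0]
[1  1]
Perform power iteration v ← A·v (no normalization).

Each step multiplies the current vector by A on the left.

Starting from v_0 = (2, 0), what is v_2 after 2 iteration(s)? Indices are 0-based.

v_0 = (2, 0).
v_1 = A·v_0 = (4, 2).
v_2 = A·v_1 = (8, 6).

v_2 = (8, 6)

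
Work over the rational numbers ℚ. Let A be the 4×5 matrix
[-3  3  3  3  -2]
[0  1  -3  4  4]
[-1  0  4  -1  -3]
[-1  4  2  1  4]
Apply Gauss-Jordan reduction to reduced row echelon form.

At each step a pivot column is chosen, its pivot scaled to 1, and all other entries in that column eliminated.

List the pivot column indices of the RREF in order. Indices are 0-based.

step 1: normalize row 0 (÷-3) = (1, -1, -1, -1, 2/3)
  row 2: subtract -1×row0 = (0, -1, 3, -2, -7/3)
  row 3: subtract -1×row0 = (0, 3, 1, 0, 14/3)
step 2: normalize row 1 (÷1) = (0, 1, -3, 4, 4)
  row 0: subtract -1×row1 = (1, 0, -4, 3, 14/3)
  row 2: subtract -1×row1 = (0, 0, 0, 2, 5/3)
  row 3: subtract 3×row1 = (0, 0, 10, -12, -22/3)
step 3: exchange rows 2,3
step 3: normalize row 2 (÷10) = (0, 0, 1, -6/5, -11/15)
  row 0: subtract -4×row2 = (1, 0, 0, -9/5, 26/15)
  row 1: subtract -3×row2 = (0, 1, 0, 2/5, 9/5)
step 4: normalize row 3 (÷2) = (0, 0, 0, 1, 5/6)
  row 0: subtract -9/5×row3 = (1, 0, 0, 0, 97/30)
  row 1: subtract 2/5×row3 = (0, 1, 0, 0, 22/15)
  row 2: subtract -6/5×row3 = (0, 0, 1, 0, 4/15)

pivot columns: 0, 1, 2, 3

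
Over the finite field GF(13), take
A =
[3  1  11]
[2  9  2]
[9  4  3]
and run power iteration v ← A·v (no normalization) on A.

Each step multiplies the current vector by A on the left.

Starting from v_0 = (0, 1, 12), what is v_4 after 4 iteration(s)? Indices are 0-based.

v_4 = (9, 6, 8)

v_0 = (0, 1, 12).
v_1 = A·v_0 = (3, 7, 1).
v_2 = A·v_1 = (1, 6, 6).
v_3 = A·v_2 = (10, 3, 12).
v_4 = A·v_3 = (9, 6, 8).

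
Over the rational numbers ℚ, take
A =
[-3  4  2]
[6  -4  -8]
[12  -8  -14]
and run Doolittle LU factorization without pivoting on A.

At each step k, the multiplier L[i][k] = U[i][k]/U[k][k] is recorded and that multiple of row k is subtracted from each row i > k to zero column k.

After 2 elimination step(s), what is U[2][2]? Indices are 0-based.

U[2][2] = 2

Step 1: pivot at (0,0) is -3.
  row1 ← row1 − (-2)·row0  ⇒  L[1][0]=-2, U row1=(0, 4, -4)
  row2 ← row2 − (-4)·row0  ⇒  L[2][0]=-4, U row2=(0, 8, -6)
Step 2: pivot at (1,1) is 4.
  row2 ← row2 − (2)·row1  ⇒  L[2][1]=2, U row2=(0, 0, 2)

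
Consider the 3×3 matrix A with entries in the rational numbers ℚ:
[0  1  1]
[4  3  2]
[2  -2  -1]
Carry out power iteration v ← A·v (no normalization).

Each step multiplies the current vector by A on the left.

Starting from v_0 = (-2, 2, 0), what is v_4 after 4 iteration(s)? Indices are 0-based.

v_0 = (-2, 2, 0).
v_1 = A·v_0 = (2, -2, -8).
v_2 = A·v_1 = (-10, -14, 16).
v_3 = A·v_2 = (2, -50, -8).
v_4 = A·v_3 = (-58, -158, 112).

v_4 = (-58, -158, 112)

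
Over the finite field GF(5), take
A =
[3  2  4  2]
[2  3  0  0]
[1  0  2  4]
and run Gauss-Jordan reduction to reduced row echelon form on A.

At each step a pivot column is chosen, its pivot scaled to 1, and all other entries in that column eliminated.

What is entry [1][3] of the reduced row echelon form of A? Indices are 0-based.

M[1][3] = 3

pivot(0,0)=3: scale R0 → (1, 4, 3, 4)
  clear (1,0): R1 −= (2)R0 → (0, 0, 4, 2)
  clear (2,0): R2 −= (1)R0 → (0, 1, 4, 0)
pivot(1,1): swap R1↔R2
pivot(1,1)=1: scale R1 → (0, 1, 4, 0)
  clear (0,1): R0 −= (4)R1 → (1, 0, 2, 4)
pivot(2,2)=4: scale R2 → (0, 0, 1, 3)
  clear (0,2): R0 −= (2)R2 → (1, 0, 0, 3)
  clear (1,2): R1 −= (4)R2 → (0, 1, 0, 3)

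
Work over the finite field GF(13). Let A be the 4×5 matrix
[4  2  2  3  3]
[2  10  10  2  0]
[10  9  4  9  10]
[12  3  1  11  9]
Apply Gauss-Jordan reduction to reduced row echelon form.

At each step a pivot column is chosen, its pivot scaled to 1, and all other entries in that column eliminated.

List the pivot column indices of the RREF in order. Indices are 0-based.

[1] R0 /= 4  ⇒  (1, 7, 7, 4, 4)
     R1 -= 2·R0  ⇒  (0, 9, 9, 7, 5)
     R2 -= 10·R0  ⇒  (0, 4, 12, 8, 9)
     R3 -= 12·R0  ⇒  (0, 10, 8, 2, 0)
[2] R1 /= 9  ⇒  (0, 1, 1, 8, 2)
     R0 -= 7·R1  ⇒  (1, 0, 0, 0, 3)
     R2 -= 4·R1  ⇒  (0, 0, 8, 2, 1)
     R3 -= 10·R1  ⇒  (0, 0, 11, 0, 6)
[3] R2 /= 8  ⇒  (0, 0, 1, 10, 5)
     R1 -= 1·R2  ⇒  (0, 1, 0, 11, 10)
     R3 -= 11·R2  ⇒  (0, 0, 0, 7, 3)
[4] R3 /= 7  ⇒  (0, 0, 0, 1, 6)
     R1 -= 11·R3  ⇒  (0, 1, 0, 0, 9)
     R2 -= 10·R3  ⇒  (0, 0, 1, 0, 10)

pivot columns: 0, 1, 2, 3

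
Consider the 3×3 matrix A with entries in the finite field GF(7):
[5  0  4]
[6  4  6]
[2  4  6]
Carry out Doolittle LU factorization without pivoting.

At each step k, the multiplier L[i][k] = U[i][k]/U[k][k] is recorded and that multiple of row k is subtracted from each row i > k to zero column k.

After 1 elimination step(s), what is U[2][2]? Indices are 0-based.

U[2][2] = 3

k=0: U[0][0]=5
  eliminate (1,0): mult=4, new row 1: (0, 4, 4); set L[1][0]=4
  eliminate (2,0): mult=6, new row 2: (0, 4, 3); set L[2][0]=6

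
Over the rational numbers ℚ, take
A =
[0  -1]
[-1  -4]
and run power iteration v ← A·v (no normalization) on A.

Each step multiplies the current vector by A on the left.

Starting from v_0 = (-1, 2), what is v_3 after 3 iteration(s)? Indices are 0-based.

v_0 = (-1, 2).
v_1 = A·v_0 = (-2, -7).
v_2 = A·v_1 = (7, 30).
v_3 = A·v_2 = (-30, -127).

v_3 = (-30, -127)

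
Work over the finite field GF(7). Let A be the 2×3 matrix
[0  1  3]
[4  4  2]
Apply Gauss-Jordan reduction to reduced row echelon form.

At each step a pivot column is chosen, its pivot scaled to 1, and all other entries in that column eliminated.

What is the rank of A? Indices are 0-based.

step 1: exchange rows 0,1
step 1: normalize row 0 (÷4) = (1, 1, 4)
step 2: normalize row 1 (÷1) = (0, 1, 3)
  row 0: subtract 1×row1 = (1, 0, 1)

rank = 2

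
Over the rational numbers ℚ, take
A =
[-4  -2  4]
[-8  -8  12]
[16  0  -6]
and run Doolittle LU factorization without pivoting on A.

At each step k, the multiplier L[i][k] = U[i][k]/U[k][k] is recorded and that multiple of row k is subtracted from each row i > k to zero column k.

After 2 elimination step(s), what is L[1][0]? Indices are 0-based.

k=0: U[0][0]=-4
  eliminate (1,0): mult=2, new row 1: (0, -4, 4); set L[1][0]=2
  eliminate (2,0): mult=-4, new row 2: (0, -8, 10); set L[2][0]=-4
k=1: U[1][1]=-4
  eliminate (2,1): mult=2, new row 2: (0, 0, 2); set L[2][1]=2

L[1][0] = 2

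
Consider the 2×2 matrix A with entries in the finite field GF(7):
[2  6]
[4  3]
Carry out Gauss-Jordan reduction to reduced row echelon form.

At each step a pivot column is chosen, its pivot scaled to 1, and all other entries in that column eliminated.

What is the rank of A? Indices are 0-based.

rank = 2

step 1: normalize row 0 (÷2) = (1, 3)
  row 1: subtract 4×row0 = (0, 5)
step 2: normalize row 1 (÷5) = (0, 1)
  row 0: subtract 3×row1 = (1, 0)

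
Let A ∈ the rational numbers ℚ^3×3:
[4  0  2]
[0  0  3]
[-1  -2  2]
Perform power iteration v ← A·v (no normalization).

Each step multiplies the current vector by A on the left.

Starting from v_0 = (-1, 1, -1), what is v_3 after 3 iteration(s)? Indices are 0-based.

v_3 = (-108, 18, 60)

v_0 = (-1, 1, -1).
v_1 = A·v_0 = (-6, -3, -3).
v_2 = A·v_1 = (-30, -9, 6).
v_3 = A·v_2 = (-108, 18, 60).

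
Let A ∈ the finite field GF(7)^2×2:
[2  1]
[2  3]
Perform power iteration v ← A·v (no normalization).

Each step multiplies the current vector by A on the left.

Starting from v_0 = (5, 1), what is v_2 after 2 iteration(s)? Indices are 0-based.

v_2 = (0, 5)

v_0 = (5, 1).
v_1 = A·v_0 = (4, 6).
v_2 = A·v_1 = (0, 5).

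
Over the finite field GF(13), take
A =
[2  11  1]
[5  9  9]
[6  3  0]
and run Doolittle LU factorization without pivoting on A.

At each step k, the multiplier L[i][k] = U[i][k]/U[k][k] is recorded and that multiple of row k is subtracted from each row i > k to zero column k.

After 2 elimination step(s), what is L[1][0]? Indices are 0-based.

k=0: U[0][0]=2
  eliminate (1,0): mult=9, new row 1: (0, 1, 0); set L[1][0]=9
  eliminate (2,0): mult=3, new row 2: (0, 9, 10); set L[2][0]=3
k=1: U[1][1]=1
  eliminate (2,1): mult=9, new row 2: (0, 0, 10); set L[2][1]=9

L[1][0] = 9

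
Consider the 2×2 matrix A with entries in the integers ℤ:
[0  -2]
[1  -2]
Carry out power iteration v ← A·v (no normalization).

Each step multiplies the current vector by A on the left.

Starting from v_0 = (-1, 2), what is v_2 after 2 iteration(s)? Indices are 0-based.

v_0 = (-1, 2).
v_1 = A·v_0 = (-4, -5).
v_2 = A·v_1 = (10, 6).

v_2 = (10, 6)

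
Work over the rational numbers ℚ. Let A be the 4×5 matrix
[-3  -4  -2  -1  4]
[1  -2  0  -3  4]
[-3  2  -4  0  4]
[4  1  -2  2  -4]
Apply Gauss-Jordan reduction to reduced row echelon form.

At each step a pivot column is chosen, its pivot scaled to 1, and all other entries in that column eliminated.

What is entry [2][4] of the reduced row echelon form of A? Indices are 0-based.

pivot(0,0)=-3: scale R0 → (1, 4/3, 2/3, 1/3, -4/3)
  clear (1,0): R1 −= (1)R0 → (0, -10/3, -2/3, -10/3, 16/3)
  clear (2,0): R2 −= (-3)R0 → (0, 6, -2, 1, 0)
  clear (3,0): R3 −= (4)R0 → (0, -13/3, -14/3, 2/3, 4/3)
pivot(1,1)=-10/3: scale R1 → (0, 1, 1/5, 1, -8/5)
  clear (0,1): R0 −= (4/3)R1 → (1, 0, 2/5, -1, 4/5)
  clear (2,1): R2 −= (6)R1 → (0, 0, -16/5, -5, 48/5)
  clear (3,1): R3 −= (-13/3)R1 → (0, 0, -19/5, 5, -28/5)
pivot(2,2)=-16/5: scale R2 → (0, 0, 1, 25/16, -3)
  clear (0,2): R0 −= (2/5)R2 → (1, 0, 0, -13/8, 2)
  clear (1,2): R1 −= (1/5)R2 → (0, 1, 0, 11/16, -1)
  clear (3,2): R3 −= (-19/5)R2 → (0, 0, 0, 175/16, -17)
pivot(3,3)=175/16: scale R3 → (0, 0, 0, 1, -272/175)
  clear (0,3): R0 −= (-13/8)R3 → (1, 0, 0, 0, -92/175)
  clear (1,3): R1 −= (11/16)R3 → (0, 1, 0, 0, 12/175)
  clear (2,3): R2 −= (25/16)R3 → (0, 0, 1, 0, -4/7)

M[2][4] = -4/7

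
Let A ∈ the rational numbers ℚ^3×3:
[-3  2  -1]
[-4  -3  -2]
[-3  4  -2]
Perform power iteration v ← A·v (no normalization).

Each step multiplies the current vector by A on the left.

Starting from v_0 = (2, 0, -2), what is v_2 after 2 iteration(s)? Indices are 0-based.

v_0 = (2, 0, -2).
v_1 = A·v_0 = (-4, -4, -2).
v_2 = A·v_1 = (6, 32, 0).

v_2 = (6, 32, 0)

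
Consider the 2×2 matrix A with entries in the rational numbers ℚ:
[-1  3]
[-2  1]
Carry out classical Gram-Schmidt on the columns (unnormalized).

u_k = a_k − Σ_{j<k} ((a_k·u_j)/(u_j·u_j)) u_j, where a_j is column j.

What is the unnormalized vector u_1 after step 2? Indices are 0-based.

u_1 = (2, -1)

Step 1: u_0 = a_0 = (-1, -2).
Step 2: u_1 = a_1 − (-1)·u_0 = (2, -1).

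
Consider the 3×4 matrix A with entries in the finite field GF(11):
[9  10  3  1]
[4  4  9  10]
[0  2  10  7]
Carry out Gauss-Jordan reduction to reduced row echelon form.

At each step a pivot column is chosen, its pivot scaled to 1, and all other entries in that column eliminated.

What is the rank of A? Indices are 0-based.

rank = 3

step 1: normalize row 0 (÷9) = (1, 6, 4, 5)
  row 1: subtract 4×row0 = (0, 2, 4, 1)
step 2: normalize row 1 (÷2) = (0, 1, 2, 6)
  row 0: subtract 6×row1 = (1, 0, 3, 2)
  row 2: subtract 2×row1 = (0, 0, 6, 6)
step 3: normalize row 2 (÷6) = (0, 0, 1, 1)
  row 0: subtract 3×row2 = (1, 0, 0, 10)
  row 1: subtract 2×row2 = (0, 1, 0, 4)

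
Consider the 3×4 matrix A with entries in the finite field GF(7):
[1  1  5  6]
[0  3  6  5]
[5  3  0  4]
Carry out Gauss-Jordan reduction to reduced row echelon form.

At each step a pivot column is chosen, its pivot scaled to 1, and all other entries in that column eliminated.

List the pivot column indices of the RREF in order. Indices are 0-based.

pivot columns: 0, 1, 3

pivot(0,0)=1: scale R0 → (1, 1, 5, 6)
  clear (2,0): R2 −= (5)R0 → (0, 5, 3, 2)
pivot(1,1)=3: scale R1 → (0, 1, 2, 4)
  clear (0,1): R0 −= (1)R1 → (1, 0, 3, 2)
  clear (2,1): R2 −= (5)R1 → (0, 0, 0, 3)
col 2: no nonzero at/below row 2; advance.
pivot(2,3)=3: scale R2 → (0, 0, 0, 1)
  clear (0,3): R0 −= (2)R2 → (1, 0, 3, 0)
  clear (1,3): R1 −= (4)R2 → (0, 1, 2, 0)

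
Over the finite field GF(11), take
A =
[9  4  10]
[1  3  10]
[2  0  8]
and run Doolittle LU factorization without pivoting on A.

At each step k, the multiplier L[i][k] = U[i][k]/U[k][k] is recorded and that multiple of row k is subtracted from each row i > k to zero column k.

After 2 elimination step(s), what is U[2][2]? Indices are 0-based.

Step 1: pivot at (0,0) is 9.
  row1 ← row1 − (5)·row0  ⇒  L[1][0]=5, U row1=(0, 5, 4)
  row2 ← row2 − (10)·row0  ⇒  L[2][0]=10, U row2=(0, 4, 7)
Step 2: pivot at (1,1) is 5.
  row2 ← row2 − (3)·row1  ⇒  L[2][1]=3, U row2=(0, 0, 6)

U[2][2] = 6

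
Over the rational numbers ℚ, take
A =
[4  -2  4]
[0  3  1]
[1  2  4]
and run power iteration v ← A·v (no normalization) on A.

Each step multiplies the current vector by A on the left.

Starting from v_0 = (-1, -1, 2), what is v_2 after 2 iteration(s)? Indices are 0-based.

v_0 = (-1, -1, 2).
v_1 = A·v_0 = (6, -1, 5).
v_2 = A·v_1 = (46, 2, 24).

v_2 = (46, 2, 24)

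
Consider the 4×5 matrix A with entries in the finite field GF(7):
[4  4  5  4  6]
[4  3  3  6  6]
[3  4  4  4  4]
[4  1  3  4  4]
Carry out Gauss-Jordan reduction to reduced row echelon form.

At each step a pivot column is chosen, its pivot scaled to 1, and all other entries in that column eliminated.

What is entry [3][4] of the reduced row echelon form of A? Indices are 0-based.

[1] R0 /= 4  ⇒  (1, 1, 3, 1, 5)
     R1 -= 4·R0  ⇒  (0, 6, 5, 2, 0)
     R2 -= 3·R0  ⇒  (0, 1, 2, 1, 3)
     R3 -= 4·R0  ⇒  (0, 4, 5, 0, 5)
[2] R1 /= 6  ⇒  (0, 1, 2, 5, 0)
     R0 -= 1·R1  ⇒  (1, 0, 1, 3, 5)
     R2 -= 1·R1  ⇒  (0, 0, 0, 3, 3)
     R3 -= 4·R1  ⇒  (0, 0, 4, 1, 5)
[3] R2 <-> R3
[3] R2 /= 4  ⇒  (0, 0, 1, 2, 3)
     R0 -= 1·R2  ⇒  (1, 0, 0, 1, 2)
     R1 -= 2·R2  ⇒  (0, 1, 0, 1, 1)
[4] R3 /= 3  ⇒  (0, 0, 0, 1, 1)
     R0 -= 1·R3  ⇒  (1, 0, 0, 0, 1)
     R1 -= 1·R3  ⇒  (0, 1, 0, 0, 0)
     R2 -= 2·R3  ⇒  (0, 0, 1, 0, 1)

M[3][4] = 1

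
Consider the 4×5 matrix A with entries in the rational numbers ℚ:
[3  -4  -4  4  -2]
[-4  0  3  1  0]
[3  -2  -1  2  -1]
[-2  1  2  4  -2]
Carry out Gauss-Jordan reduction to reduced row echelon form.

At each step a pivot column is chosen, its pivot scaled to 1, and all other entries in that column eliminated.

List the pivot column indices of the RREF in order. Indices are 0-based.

pivot columns: 0, 1, 2, 3

pivot(0,0)=3: scale R0 → (1, -4/3, -4/3, 4/3, -2/3)
  clear (1,0): R1 −= (-4)R0 → (0, -16/3, -7/3, 19/3, -8/3)
  clear (2,0): R2 −= (3)R0 → (0, 2, 3, -2, 1)
  clear (3,0): R3 −= (-2)R0 → (0, -5/3, -2/3, 20/3, -10/3)
pivot(1,1)=-16/3: scale R1 → (0, 1, 7/16, -19/16, 1/2)
  clear (0,1): R0 −= (-4/3)R1 → (1, 0, -3/4, -1/4, 0)
  clear (2,1): R2 −= (2)R1 → (0, 0, 17/8, 3/8, 0)
  clear (3,1): R3 −= (-5/3)R1 → (0, 0, 1/16, 75/16, -5/2)
pivot(2,2)=17/8: scale R2 → (0, 0, 1, 3/17, 0)
  clear (0,2): R0 −= (-3/4)R2 → (1, 0, 0, -2/17, 0)
  clear (1,2): R1 −= (7/16)R2 → (0, 1, 0, -43/34, 1/2)
  clear (3,2): R3 −= (1/16)R2 → (0, 0, 0, 159/34, -5/2)
pivot(3,3)=159/34: scale R3 → (0, 0, 0, 1, -85/159)
  clear (0,3): R0 −= (-2/17)R3 → (1, 0, 0, 0, -10/159)
  clear (1,3): R1 −= (-43/34)R3 → (0, 1, 0, 0, -28/159)
  clear (2,3): R2 −= (3/17)R3 → (0, 0, 1, 0, 5/53)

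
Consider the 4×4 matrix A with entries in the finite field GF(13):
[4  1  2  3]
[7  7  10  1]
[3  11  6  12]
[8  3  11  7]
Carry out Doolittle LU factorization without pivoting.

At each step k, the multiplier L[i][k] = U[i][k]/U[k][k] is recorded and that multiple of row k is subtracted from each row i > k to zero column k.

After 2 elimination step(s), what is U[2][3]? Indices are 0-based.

Step 1: pivot at (0,0) is 4.
  row1 ← row1 − (5)·row0  ⇒  L[1][0]=5, U row1=(0, 2, 0, 12)
  row2 ← row2 − (4)·row0  ⇒  L[2][0]=4, U row2=(0, 7, 11, 0)
  row3 ← row3 − (2)·row0  ⇒  L[3][0]=2, U row3=(0, 1, 7, 1)
Step 2: pivot at (1,1) is 2.
  row2 ← row2 − (10)·row1  ⇒  L[2][1]=10, U row2=(0, 0, 11, 10)
  row3 ← row3 − (7)·row1  ⇒  L[3][1]=7, U row3=(0, 0, 7, 8)

U[2][3] = 10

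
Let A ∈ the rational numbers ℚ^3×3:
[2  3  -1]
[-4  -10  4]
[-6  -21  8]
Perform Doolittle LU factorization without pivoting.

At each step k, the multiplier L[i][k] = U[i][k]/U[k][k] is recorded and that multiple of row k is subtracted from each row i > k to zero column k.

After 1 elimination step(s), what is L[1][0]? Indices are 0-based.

k=0: U[0][0]=2
  eliminate (1,0): mult=-2, new row 1: (0, -4, 2); set L[1][0]=-2
  eliminate (2,0): mult=-3, new row 2: (0, -12, 5); set L[2][0]=-3

L[1][0] = -2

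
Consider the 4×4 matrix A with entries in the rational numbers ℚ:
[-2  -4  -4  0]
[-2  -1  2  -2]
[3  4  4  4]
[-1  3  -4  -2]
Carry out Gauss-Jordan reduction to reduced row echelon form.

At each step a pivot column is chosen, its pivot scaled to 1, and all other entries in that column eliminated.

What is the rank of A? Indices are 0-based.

rank = 4

step 1: normalize row 0 (÷-2) = (1, 2, 2, 0)
  row 1: subtract -2×row0 = (0, 3, 6, -2)
  row 2: subtract 3×row0 = (0, -2, -2, 4)
  row 3: subtract -1×row0 = (0, 5, -2, -2)
step 2: normalize row 1 (÷3) = (0, 1, 2, -2/3)
  row 0: subtract 2×row1 = (1, 0, -2, 4/3)
  row 2: subtract -2×row1 = (0, 0, 2, 8/3)
  row 3: subtract 5×row1 = (0, 0, -12, 4/3)
step 3: normalize row 2 (÷2) = (0, 0, 1, 4/3)
  row 0: subtract -2×row2 = (1, 0, 0, 4)
  row 1: subtract 2×row2 = (0, 1, 0, -10/3)
  row 3: subtract -12×row2 = (0, 0, 0, 52/3)
step 4: normalize row 3 (÷52/3) = (0, 0, 0, 1)
  row 0: subtract 4×row3 = (1, 0, 0, 0)
  row 1: subtract -10/3×row3 = (0, 1, 0, 0)
  row 2: subtract 4/3×row3 = (0, 0, 1, 0)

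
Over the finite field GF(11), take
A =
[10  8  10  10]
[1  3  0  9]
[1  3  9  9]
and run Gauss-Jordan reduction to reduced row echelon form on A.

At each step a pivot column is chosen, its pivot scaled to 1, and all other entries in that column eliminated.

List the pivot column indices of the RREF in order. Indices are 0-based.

pivot(0,0)=10: scale R0 → (1, 3, 1, 1)
  clear (1,0): R1 −= (1)R0 → (0, 0, 10, 8)
  clear (2,0): R2 −= (1)R0 → (0, 0, 8, 8)
col 1: no nonzero at/below row 1; advance.
pivot(1,2)=10: scale R1 → (0, 0, 1, 3)
  clear (0,2): R0 −= (1)R1 → (1, 3, 0, 9)
  clear (2,2): R2 −= (8)R1 → (0, 0, 0, 6)
pivot(2,3)=6: scale R2 → (0, 0, 0, 1)
  clear (0,3): R0 −= (9)R2 → (1, 3, 0, 0)
  clear (1,3): R1 −= (3)R2 → (0, 0, 1, 0)

pivot columns: 0, 2, 3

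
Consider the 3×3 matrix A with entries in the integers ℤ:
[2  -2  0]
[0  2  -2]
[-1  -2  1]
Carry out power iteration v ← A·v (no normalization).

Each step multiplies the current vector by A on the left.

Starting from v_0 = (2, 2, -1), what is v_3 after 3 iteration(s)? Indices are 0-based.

v_0 = (2, 2, -1).
v_1 = A·v_0 = (0, 6, -7).
v_2 = A·v_1 = (-12, 26, -19).
v_3 = A·v_2 = (-76, 90, -59).

v_3 = (-76, 90, -59)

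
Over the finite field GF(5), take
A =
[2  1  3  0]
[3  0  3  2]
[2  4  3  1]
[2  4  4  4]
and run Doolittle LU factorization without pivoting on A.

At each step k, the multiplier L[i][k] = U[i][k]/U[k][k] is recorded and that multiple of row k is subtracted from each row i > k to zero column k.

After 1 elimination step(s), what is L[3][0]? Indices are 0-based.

k=0: U[0][0]=2
  eliminate (1,0): mult=4, new row 1: (0, 1, 1, 2); set L[1][0]=4
  eliminate (2,0): mult=1, new row 2: (0, 3, 0, 1); set L[2][0]=1
  eliminate (3,0): mult=1, new row 3: (0, 3, 1, 4); set L[3][0]=1

L[3][0] = 1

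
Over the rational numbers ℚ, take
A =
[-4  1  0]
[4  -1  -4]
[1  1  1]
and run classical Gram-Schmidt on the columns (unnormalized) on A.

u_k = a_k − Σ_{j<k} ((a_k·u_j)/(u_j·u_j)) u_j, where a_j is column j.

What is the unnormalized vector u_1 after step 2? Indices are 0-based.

u_1 = (5/33, -5/33, 40/33)

Step 1: u_0 = a_0 = (-4, 4, 1).
Step 2: u_1 = a_1 − (-7/33)·u_0 = (5/33, -5/33, 40/33).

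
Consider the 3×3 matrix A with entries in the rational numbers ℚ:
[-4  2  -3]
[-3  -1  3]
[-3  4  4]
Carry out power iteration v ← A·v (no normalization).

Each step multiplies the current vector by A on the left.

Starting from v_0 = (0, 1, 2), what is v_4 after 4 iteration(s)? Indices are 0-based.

v_0 = (0, 1, 2).
v_1 = A·v_0 = (-4, 5, 12).
v_2 = A·v_1 = (-10, 43, 80).
v_3 = A·v_2 = (-114, 227, 522).
v_4 = A·v_3 = (-656, 1681, 3338).

v_4 = (-656, 1681, 3338)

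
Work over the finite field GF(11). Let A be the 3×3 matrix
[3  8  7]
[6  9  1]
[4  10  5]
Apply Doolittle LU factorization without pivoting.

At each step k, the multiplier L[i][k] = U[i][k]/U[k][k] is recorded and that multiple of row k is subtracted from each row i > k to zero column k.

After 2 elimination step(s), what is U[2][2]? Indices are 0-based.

[col 0] pivot 3
  R1 -= 2*R0 → (0, 4, 9)  (L[1][0] := 2)
  R2 -= 5*R0 → (0, 3, 3)  (L[2][0] := 5)
[col 1] pivot 4
  R2 -= 9*R1 → (0, 0, 10)  (L[2][1] := 9)

U[2][2] = 10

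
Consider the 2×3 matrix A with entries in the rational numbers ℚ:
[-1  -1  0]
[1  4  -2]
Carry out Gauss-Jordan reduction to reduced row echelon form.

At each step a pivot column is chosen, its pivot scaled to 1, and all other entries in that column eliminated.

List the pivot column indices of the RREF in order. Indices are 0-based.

[1] R0 /= -1  ⇒  (1, 1, 0)
     R1 -= 1·R0  ⇒  (0, 3, -2)
[2] R1 /= 3  ⇒  (0, 1, -2/3)
     R0 -= 1·R1  ⇒  (1, 0, 2/3)

pivot columns: 0, 1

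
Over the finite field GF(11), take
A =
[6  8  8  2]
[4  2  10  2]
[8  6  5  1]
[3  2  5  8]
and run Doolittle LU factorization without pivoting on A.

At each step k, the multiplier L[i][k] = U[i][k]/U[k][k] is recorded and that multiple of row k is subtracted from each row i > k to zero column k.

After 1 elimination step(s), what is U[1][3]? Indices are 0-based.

Step 1: pivot at (0,0) is 6.
  row1 ← row1 − (8)·row0  ⇒  L[1][0]=8, U row1=(0, 4, 1, 8)
  row2 ← row2 − (5)·row0  ⇒  L[2][0]=5, U row2=(0, 10, 9, 2)
  row3 ← row3 − (6)·row0  ⇒  L[3][0]=6, U row3=(0, 9, 1, 7)

U[1][3] = 8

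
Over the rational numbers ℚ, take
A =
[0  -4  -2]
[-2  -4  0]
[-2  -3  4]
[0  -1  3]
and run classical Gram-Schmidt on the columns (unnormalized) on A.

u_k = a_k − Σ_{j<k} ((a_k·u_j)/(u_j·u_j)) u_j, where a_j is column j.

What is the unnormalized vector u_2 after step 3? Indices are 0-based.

Step 1: u_0 = a_0 = (0, -2, -2, 0).
Step 2: u_1 = a_1 − (7/4)·u_0 = (-4, -1/2, 1/2, -1).
Step 3: u_2 = a_2 − (-1)·u_0 − (2/5)·u_1 = (-2/5, -9/5, 9/5, 17/5).

u_2 = (-2/5, -9/5, 9/5, 17/5)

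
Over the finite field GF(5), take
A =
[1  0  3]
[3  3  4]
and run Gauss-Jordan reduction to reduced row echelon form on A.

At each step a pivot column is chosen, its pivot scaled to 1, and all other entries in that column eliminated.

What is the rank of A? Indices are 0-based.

[1] R0 /= 1  ⇒  (1, 0, 3)
     R1 -= 3·R0  ⇒  (0, 3, 0)
[2] R1 /= 3  ⇒  (0, 1, 0)

rank = 2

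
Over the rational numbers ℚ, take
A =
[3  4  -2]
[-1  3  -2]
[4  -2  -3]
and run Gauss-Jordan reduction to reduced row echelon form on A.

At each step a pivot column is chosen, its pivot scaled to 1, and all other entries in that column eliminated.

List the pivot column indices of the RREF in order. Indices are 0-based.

[1] R0 /= 3  ⇒  (1, 4/3, -2/3)
     R1 -= -1·R0  ⇒  (0, 13/3, -8/3)
     R2 -= 4·R0  ⇒  (0, -22/3, -1/3)
[2] R1 /= 13/3  ⇒  (0, 1, -8/13)
     R0 -= 4/3·R1  ⇒  (1, 0, 2/13)
     R2 -= -22/3·R1  ⇒  (0, 0, -63/13)
[3] R2 /= -63/13  ⇒  (0, 0, 1)
     R0 -= 2/13·R2  ⇒  (1, 0, 0)
     R1 -= -8/13·R2  ⇒  (0, 1, 0)

pivot columns: 0, 1, 2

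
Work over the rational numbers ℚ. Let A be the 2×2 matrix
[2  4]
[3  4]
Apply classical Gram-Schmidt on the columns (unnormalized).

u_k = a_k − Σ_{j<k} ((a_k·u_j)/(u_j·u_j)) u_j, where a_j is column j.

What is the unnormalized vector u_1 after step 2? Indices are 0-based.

u_1 = (12/13, -8/13)

Step 1: u_0 = a_0 = (2, 3).
Step 2: u_1 = a_1 − (20/13)·u_0 = (12/13, -8/13).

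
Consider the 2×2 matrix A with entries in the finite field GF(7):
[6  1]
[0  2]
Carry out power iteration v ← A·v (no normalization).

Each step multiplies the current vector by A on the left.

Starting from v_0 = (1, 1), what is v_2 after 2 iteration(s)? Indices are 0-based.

v_0 = (1, 1).
v_1 = A·v_0 = (0, 2).
v_2 = A·v_1 = (2, 4).

v_2 = (2, 4)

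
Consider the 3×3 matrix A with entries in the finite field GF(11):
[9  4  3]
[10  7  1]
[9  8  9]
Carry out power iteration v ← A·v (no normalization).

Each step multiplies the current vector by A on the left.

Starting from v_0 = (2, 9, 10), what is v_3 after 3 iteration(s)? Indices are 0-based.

v_3 = (3, 4, 8)

v_0 = (2, 9, 10).
v_1 = A·v_0 = (7, 5, 4).
v_2 = A·v_1 = (7, 10, 7).
v_3 = A·v_2 = (3, 4, 8).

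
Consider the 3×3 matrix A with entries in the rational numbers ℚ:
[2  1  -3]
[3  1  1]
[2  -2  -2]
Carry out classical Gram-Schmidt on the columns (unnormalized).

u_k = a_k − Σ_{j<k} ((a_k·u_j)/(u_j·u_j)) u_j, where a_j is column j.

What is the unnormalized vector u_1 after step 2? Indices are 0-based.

Step 1: u_0 = a_0 = (2, 3, 2).
Step 2: u_1 = a_1 − (1/17)·u_0 = (15/17, 14/17, -36/17).

u_1 = (15/17, 14/17, -36/17)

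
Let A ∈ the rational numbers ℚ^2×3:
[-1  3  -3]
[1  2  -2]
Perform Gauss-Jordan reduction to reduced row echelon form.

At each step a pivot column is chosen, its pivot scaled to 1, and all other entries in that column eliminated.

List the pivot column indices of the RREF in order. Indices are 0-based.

step 1: normalize row 0 (÷-1) = (1, -3, 3)
  row 1: subtract 1×row0 = (0, 5, -5)
step 2: normalize row 1 (÷5) = (0, 1, -1)
  row 0: subtract -3×row1 = (1, 0, 0)

pivot columns: 0, 1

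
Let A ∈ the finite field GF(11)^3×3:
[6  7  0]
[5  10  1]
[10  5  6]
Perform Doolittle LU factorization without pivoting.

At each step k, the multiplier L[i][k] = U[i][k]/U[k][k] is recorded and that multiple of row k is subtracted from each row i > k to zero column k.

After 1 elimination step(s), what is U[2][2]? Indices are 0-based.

U[2][2] = 6

k=0: U[0][0]=6
  eliminate (1,0): mult=10, new row 1: (0, 6, 1); set L[1][0]=10
  eliminate (2,0): mult=9, new row 2: (0, 8, 6); set L[2][0]=9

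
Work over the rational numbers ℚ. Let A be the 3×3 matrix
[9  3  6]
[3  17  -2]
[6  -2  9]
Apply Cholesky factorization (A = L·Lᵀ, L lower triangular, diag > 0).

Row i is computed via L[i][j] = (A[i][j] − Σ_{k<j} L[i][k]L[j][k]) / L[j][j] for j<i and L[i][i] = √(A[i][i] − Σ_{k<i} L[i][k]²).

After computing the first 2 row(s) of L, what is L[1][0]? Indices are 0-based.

Step 1: L[0][0] = √(9) = 3.
  L[1][0] = (3) / L[0][0] = 1.
Step 2: L[1][1] = √(16) = 4.

L[1][0] = 1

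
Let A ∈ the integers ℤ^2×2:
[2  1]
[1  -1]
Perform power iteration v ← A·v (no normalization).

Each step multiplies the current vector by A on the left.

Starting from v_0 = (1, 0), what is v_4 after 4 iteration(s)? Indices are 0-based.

v_0 = (1, 0).
v_1 = A·v_0 = (2, 1).
v_2 = A·v_1 = (5, 1).
v_3 = A·v_2 = (11, 4).
v_4 = A·v_3 = (26, 7).

v_4 = (26, 7)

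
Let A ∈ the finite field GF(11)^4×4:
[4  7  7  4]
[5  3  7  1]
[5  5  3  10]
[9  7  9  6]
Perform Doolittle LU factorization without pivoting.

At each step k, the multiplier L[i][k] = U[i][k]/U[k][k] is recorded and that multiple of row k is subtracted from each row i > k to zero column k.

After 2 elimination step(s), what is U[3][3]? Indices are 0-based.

Step 1: pivot at (0,0) is 4.
  row1 ← row1 − (4)·row0  ⇒  L[1][0]=4, U row1=(0, 8, 1, 7)
  row2 ← row2 − (4)·row0  ⇒  L[2][0]=4, U row2=(0, 10, 8, 5)
  row3 ← row3 − (5)·row0  ⇒  L[3][0]=5, U row3=(0, 5, 7, 8)
Step 2: pivot at (1,1) is 8.
  row2 ← row2 − (4)·row1  ⇒  L[2][1]=4, U row2=(0, 0, 4, 10)
  row3 ← row3 − (2)·row1  ⇒  L[3][1]=2, U row3=(0, 0, 5, 5)

U[3][3] = 5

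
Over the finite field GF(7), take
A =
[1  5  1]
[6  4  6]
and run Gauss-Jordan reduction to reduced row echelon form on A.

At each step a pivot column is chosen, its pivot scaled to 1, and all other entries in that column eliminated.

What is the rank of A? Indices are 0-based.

rank = 2

pivot(0,0)=1: scale R0 → (1, 5, 1)
  clear (1,0): R1 −= (6)R0 → (0, 2, 0)
pivot(1,1)=2: scale R1 → (0, 1, 0)
  clear (0,1): R0 −= (5)R1 → (1, 0, 1)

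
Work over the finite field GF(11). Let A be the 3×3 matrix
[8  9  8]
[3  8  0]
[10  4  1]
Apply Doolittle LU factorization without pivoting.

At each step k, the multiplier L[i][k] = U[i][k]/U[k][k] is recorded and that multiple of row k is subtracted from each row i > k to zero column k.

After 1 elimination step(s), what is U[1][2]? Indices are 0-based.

Step 1: pivot at (0,0) is 8.
  row1 ← row1 − (10)·row0  ⇒  L[1][0]=10, U row1=(0, 6, 8)
  row2 ← row2 − (4)·row0  ⇒  L[2][0]=4, U row2=(0, 1, 2)

U[1][2] = 8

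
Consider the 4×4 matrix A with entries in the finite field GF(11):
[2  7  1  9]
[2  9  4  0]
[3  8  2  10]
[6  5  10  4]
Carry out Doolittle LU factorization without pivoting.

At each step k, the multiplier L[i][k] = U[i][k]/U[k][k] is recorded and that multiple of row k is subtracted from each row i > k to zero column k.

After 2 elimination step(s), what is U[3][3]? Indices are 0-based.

U[3][3] = 4

[col 0] pivot 2
  R1 -= 1*R0 → (0, 2, 3, 2)  (L[1][0] := 1)
  R2 -= 7*R0 → (0, 3, 6, 2)  (L[2][0] := 7)
  R3 -= 3*R0 → (0, 6, 7, 10)  (L[3][0] := 3)
[col 1] pivot 2
  R2 -= 7*R1 → (0, 0, 7, 10)  (L[2][1] := 7)
  R3 -= 3*R1 → (0, 0, 9, 4)  (L[3][1] := 3)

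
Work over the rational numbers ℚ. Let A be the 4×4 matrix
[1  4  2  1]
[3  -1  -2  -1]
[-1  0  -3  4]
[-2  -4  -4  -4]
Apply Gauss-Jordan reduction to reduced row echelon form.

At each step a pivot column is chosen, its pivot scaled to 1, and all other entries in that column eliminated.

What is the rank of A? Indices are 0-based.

rank = 4

pivot(0,0)=1: scale R0 → (1, 4, 2, 1)
  clear (1,0): R1 −= (3)R0 → (0, -13, -8, -4)
  clear (2,0): R2 −= (-1)R0 → (0, 4, -1, 5)
  clear (3,0): R3 −= (-2)R0 → (0, 4, 0, -2)
pivot(1,1)=-13: scale R1 → (0, 1, 8/13, 4/13)
  clear (0,1): R0 −= (4)R1 → (1, 0, -6/13, -3/13)
  clear (2,1): R2 −= (4)R1 → (0, 0, -45/13, 49/13)
  clear (3,1): R3 −= (4)R1 → (0, 0, -32/13, -42/13)
pivot(2,2)=-45/13: scale R2 → (0, 0, 1, -49/45)
  clear (0,2): R0 −= (-6/13)R2 → (1, 0, 0, -11/15)
  clear (1,2): R1 −= (8/13)R2 → (0, 1, 0, 44/45)
  clear (3,2): R3 −= (-32/13)R2 → (0, 0, 0, -266/45)
pivot(3,3)=-266/45: scale R3 → (0, 0, 0, 1)
  clear (0,3): R0 −= (-11/15)R3 → (1, 0, 0, 0)
  clear (1,3): R1 −= (44/45)R3 → (0, 1, 0, 0)
  clear (2,3): R2 −= (-49/45)R3 → (0, 0, 1, 0)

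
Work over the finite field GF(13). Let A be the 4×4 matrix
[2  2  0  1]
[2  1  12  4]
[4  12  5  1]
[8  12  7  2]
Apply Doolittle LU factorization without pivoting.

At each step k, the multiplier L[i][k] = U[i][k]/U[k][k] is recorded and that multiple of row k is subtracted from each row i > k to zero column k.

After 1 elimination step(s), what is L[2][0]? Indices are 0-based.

Step 1: pivot at (0,0) is 2.
  row1 ← row1 − (1)·row0  ⇒  L[1][0]=1, U row1=(0, 12, 12, 3)
  row2 ← row2 − (2)·row0  ⇒  L[2][0]=2, U row2=(0, 8, 5, 12)
  row3 ← row3 − (4)·row0  ⇒  L[3][0]=4, U row3=(0, 4, 7, 11)

L[2][0] = 2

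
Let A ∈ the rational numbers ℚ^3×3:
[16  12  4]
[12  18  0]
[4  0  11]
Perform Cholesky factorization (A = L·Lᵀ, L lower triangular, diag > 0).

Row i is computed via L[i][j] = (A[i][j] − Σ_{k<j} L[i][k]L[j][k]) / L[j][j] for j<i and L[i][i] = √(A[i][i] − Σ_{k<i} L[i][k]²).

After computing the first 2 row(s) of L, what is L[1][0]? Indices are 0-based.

L[1][0] = 3

Step 1: L[0][0] = √(16) = 4.
  L[1][0] = (12) / L[0][0] = 3.
Step 2: L[1][1] = √(9) = 3.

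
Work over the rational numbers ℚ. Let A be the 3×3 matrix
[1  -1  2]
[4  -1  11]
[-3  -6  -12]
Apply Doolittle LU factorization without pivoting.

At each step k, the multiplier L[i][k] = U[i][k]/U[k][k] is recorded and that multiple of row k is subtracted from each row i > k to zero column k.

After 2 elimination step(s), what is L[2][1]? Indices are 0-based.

L[2][1] = -3

Step 1: pivot at (0,0) is 1.
  row1 ← row1 − (4)·row0  ⇒  L[1][0]=4, U row1=(0, 3, 3)
  row2 ← row2 − (-3)·row0  ⇒  L[2][0]=-3, U row2=(0, -9, -6)
Step 2: pivot at (1,1) is 3.
  row2 ← row2 − (-3)·row1  ⇒  L[2][1]=-3, U row2=(0, 0, 3)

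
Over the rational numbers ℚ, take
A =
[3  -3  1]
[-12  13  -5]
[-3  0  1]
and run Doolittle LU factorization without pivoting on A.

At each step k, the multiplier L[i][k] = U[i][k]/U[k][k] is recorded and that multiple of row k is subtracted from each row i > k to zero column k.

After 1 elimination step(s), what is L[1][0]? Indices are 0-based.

L[1][0] = -4

Step 1: pivot at (0,0) is 3.
  row1 ← row1 − (-4)·row0  ⇒  L[1][0]=-4, U row1=(0, 1, -1)
  row2 ← row2 − (-1)·row0  ⇒  L[2][0]=-1, U row2=(0, -3, 2)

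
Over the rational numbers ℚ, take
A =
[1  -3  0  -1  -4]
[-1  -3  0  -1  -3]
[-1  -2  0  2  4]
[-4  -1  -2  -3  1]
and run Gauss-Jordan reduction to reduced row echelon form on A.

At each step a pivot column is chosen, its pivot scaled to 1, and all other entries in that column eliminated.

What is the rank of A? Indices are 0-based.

[1] R0 /= 1  ⇒  (1, -3, 0, -1, -4)
     R1 -= -1·R0  ⇒  (0, -6, 0, -2, -7)
     R2 -= -1·R0  ⇒  (0, -5, 0, 1, 0)
     R3 -= -4·R0  ⇒  (0, -13, -2, -7, -15)
[2] R1 /= -6  ⇒  (0, 1, 0, 1/3, 7/6)
     R0 -= -3·R1  ⇒  (1, 0, 0, 0, -1/2)
     R2 -= -5·R1  ⇒  (0, 0, 0, 8/3, 35/6)
     R3 -= -13·R1  ⇒  (0, 0, -2, -8/3, 1/6)
[3] R2 <-> R3
[3] R2 /= -2  ⇒  (0, 0, 1, 4/3, -1/12)
[4] R3 /= 8/3  ⇒  (0, 0, 0, 1, 35/16)
     R1 -= 1/3·R3  ⇒  (0, 1, 0, 0, 7/16)
     R2 -= 4/3·R3  ⇒  (0, 0, 1, 0, -3)

rank = 4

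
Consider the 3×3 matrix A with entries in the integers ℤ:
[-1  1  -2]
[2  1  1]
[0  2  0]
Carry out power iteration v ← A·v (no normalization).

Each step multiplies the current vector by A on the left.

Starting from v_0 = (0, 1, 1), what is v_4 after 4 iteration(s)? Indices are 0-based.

v_0 = (0, 1, 1).
v_1 = A·v_0 = (-1, 2, 2).
v_2 = A·v_1 = (-1, 2, 4).
v_3 = A·v_2 = (-5, 4, 4).
v_4 = A·v_3 = (1, -2, 8).

v_4 = (1, -2, 8)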